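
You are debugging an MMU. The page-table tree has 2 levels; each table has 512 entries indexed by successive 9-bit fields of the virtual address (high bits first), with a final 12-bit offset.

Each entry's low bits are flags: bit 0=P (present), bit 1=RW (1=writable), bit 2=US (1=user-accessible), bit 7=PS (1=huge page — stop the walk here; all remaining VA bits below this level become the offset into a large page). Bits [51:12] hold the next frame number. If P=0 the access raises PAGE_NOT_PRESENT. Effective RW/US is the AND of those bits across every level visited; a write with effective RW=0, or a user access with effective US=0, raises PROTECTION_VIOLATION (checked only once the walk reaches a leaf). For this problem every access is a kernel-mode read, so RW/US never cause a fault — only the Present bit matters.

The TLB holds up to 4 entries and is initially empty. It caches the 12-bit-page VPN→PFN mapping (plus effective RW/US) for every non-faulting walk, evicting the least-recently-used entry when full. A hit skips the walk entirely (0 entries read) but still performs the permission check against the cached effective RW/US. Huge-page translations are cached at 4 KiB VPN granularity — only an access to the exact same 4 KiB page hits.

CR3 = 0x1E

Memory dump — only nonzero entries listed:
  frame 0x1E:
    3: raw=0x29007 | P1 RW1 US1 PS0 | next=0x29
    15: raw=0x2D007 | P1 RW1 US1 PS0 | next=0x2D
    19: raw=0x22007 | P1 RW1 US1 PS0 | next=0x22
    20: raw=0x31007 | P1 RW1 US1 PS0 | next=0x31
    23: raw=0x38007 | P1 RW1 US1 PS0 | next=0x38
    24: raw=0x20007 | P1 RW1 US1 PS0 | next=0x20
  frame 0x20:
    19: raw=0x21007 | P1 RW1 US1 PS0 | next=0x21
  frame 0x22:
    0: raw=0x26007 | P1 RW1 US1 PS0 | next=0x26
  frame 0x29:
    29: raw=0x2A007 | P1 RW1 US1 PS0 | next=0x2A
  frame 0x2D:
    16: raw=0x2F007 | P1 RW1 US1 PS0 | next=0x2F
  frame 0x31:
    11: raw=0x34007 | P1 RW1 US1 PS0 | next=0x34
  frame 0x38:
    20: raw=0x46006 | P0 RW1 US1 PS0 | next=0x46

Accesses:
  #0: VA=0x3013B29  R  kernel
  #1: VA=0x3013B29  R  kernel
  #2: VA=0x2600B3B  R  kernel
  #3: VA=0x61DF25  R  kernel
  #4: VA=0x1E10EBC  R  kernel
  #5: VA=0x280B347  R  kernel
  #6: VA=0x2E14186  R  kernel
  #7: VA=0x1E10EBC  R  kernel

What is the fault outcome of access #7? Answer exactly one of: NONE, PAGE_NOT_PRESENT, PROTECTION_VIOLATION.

Trace:
#0 VA=0x3013B29 (r,kernel):
  L0 @0x1E[24] → 0x20007  P=1,RW=1,US=1,PS=0
  L1 @0x20[19] → 0x21007  P=1,RW=1,US=1,PS=0
  → PA=0x21B29  (2 entries read)
#1 VA=0x3013B29 (r,kernel):
  TLB hit vpn=0x3013 → PA=0x21B29
#2 VA=0x2600B3B (r,kernel):
  L0 @0x1E[19] → 0x22007  P=1,RW=1,US=1,PS=0
  L1 @0x22[0] → 0x26007  P=1,RW=1,US=1,PS=0
  → PA=0x26B3B  (2 entries read)
#3 VA=0x61DF25 (r,kernel):
  L0 @0x1E[3] → 0x29007  P=1,RW=1,US=1,PS=0
  L1 @0x29[29] → 0x2A007  P=1,RW=1,US=1,PS=0
  → PA=0x2AF25  (2 entries read)
#4 VA=0x1E10EBC (r,kernel):
  L0 @0x1E[15] → 0x2D007  P=1,RW=1,US=1,PS=0
  L1 @0x2D[16] → 0x2F007  P=1,RW=1,US=1,PS=0
  → PA=0x2FEBC  (2 entries read)
#5 VA=0x280B347 (r,kernel):
  L0 @0x1E[20] → 0x31007  P=1,RW=1,US=1,PS=0
  L1 @0x31[11] → 0x34007  P=1,RW=1,US=1,PS=0
  → PA=0x34347  (2 entries read)
#6 VA=0x2E14186 (r,kernel):
  L0 @0x1E[23] → 0x38007  P=1,RW=1,US=1,PS=0
  L1 @0x38[20] → 0x46006  P=0,RW=1,US=1,PS=0
  → PAGE_NOT_PRESENT  (2 entries read)
#7 VA=0x1E10EBC (r,kernel):
  TLB hit vpn=0x1E10 → PA=0x2FEBC

Access #7 fault: NONE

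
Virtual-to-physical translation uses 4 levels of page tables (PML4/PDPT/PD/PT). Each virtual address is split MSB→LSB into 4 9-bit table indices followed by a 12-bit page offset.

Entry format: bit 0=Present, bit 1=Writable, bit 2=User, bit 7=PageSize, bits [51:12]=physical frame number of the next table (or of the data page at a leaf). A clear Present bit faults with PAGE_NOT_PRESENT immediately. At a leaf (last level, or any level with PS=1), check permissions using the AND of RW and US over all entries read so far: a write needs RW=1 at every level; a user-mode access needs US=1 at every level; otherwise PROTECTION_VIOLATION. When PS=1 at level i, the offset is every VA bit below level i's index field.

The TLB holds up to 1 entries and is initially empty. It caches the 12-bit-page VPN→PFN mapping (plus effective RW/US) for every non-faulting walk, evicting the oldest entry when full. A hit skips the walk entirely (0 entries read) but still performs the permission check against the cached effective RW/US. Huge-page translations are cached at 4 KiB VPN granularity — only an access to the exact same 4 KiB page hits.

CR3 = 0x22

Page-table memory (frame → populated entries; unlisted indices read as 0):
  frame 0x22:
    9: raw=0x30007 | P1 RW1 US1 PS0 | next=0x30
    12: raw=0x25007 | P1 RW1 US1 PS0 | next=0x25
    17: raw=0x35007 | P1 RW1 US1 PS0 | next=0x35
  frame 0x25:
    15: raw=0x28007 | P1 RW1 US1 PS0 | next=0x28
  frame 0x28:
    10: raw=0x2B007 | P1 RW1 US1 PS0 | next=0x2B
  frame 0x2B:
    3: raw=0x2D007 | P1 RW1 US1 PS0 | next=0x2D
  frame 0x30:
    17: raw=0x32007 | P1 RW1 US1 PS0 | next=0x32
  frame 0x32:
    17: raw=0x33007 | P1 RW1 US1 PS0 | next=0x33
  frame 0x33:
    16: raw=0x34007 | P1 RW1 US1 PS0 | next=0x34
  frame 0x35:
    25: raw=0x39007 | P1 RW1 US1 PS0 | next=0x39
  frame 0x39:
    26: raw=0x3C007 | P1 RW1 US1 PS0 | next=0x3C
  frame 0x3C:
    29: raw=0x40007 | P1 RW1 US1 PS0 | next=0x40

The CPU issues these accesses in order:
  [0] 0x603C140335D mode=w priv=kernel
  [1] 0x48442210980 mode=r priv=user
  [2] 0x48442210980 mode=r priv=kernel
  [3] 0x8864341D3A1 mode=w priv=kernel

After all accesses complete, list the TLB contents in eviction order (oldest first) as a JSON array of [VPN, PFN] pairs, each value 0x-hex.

Per-access translation:
#0 VA=0x603C140335D (w,kernel):
  L0: frame=0x22 idx=12 entry=0x25007 [P=1 RW=1 US=1 PS=0]
  L1: frame=0x25 idx=15 entry=0x28007 [P=1 RW=1 US=1 PS=0]
  L2: frame=0x28 idx=10 entry=0x2B007 [P=1 RW=1 US=1 PS=0]
  L3: frame=0x2B idx=3 entry=0x2D007 [P=1 RW=1 US=1 PS=0]
  ✓ 0x2D35D  — 4 lookups
#1 VA=0x48442210980 (r,user):
  L0: frame=0x22 idx=9 entry=0x30007 [P=1 RW=1 US=1 PS=0]
  L1: frame=0x30 idx=17 entry=0x32007 [P=1 RW=1 US=1 PS=0]
  L2: frame=0x32 idx=17 entry=0x33007 [P=1 RW=1 US=1 PS=0]
  L3: frame=0x33 idx=16 entry=0x34007 [P=1 RW=1 US=1 PS=0]
  ✓ 0x34980  — 4 lookups
#2 VA=0x48442210980 (r,kernel):
  TLB hit vpn=0x48442210 → PA=0x34980
#3 VA=0x8864341D3A1 (w,kernel):
  L0: frame=0x22 idx=17 entry=0x35007 [P=1 RW=1 US=1 PS=0]
  L1: frame=0x35 idx=25 entry=0x39007 [P=1 RW=1 US=1 PS=0]
  L2: frame=0x39 idx=26 entry=0x3C007 [P=1 RW=1 US=1 PS=0]
  L3: frame=0x3C idx=29 entry=0x40007 [P=1 RW=1 US=1 PS=0]
  ✓ 0x403A1  — 4 lookups

TLB: [["0x8864341D", "0x40"]]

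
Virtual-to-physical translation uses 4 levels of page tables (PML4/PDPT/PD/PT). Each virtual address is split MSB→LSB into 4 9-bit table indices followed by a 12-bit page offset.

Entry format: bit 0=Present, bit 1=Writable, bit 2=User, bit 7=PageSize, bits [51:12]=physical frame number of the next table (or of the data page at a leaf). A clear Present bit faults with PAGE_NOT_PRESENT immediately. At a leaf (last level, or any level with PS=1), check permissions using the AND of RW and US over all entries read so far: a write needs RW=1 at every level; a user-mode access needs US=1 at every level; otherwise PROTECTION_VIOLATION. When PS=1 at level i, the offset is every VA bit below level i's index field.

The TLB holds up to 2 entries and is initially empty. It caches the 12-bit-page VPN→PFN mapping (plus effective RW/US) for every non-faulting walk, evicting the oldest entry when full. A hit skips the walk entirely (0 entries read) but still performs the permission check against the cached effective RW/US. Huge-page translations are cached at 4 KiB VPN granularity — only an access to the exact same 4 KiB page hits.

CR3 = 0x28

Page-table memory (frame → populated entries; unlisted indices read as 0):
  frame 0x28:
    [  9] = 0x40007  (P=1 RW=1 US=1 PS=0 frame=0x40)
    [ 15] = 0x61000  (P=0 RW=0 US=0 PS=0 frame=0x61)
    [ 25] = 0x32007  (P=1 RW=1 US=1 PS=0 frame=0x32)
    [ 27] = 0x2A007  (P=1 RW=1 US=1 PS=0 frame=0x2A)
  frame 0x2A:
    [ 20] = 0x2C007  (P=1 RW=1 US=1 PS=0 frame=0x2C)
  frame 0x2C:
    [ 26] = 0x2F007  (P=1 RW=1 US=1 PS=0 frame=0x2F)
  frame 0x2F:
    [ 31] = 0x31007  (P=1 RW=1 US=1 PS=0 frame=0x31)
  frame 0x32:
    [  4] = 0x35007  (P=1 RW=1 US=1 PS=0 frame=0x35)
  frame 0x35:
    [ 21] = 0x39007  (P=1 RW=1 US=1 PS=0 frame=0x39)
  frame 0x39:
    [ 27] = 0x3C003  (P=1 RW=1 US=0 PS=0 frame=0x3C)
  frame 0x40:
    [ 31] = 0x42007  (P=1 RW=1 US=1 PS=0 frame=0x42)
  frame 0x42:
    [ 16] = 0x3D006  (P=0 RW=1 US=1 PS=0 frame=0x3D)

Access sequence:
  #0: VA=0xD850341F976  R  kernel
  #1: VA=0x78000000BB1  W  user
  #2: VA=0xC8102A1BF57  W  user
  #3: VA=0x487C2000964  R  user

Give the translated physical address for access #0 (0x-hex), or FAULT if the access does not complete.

Walk each access:
#0 VA=0xD850341F976 (r,kernel):
  L0 @0x28[27] → 0x2A007  P=1,RW=1,US=1,PS=0
  L1 @0x2A[20] → 0x2C007  P=1,RW=1,US=1,PS=0
  L2 @0x2C[26] → 0x2F007  P=1,RW=1,US=1,PS=0
  L3 @0x2F[31] → 0x31007  P=1,RW=1,US=1,PS=0
  → PA=0x31976  (4 entries read)
#1 VA=0x78000000BB1 (w,user):
  L0 @0x28[15] → 0x61000  P=0,RW=0,US=0,PS=0
  ⇒ fault: PAGE_NOT_PRESENT  — 1 lookups
#2 VA=0xC8102A1BF57 (w,user):
  L0 @0x28[25] → 0x32007  P=1,RW=1,US=1,PS=0
  L1 @0x32[4] → 0x35007  P=1,RW=1,US=1,PS=0
  L2 @0x35[21] → 0x39007  P=1,RW=1,US=1,PS=0
  L3 @0x39[27] → 0x3C003  P=1,RW=1,US=0,PS=0
  ⇒ fault: PROTECTION_VIOLATION  — 4 lookups
#3 VA=0x487C2000964 (r,user):
  L0 @0x28[9] → 0x40007  P=1,RW=1,US=1,PS=0
  L1 @0x40[31] → 0x42007  P=1,RW=1,US=1,PS=0
  L2 @0x42[16] → 0x3D006  P=0,RW=1,US=1,PS=0
  ⇒ fault: PAGE_NOT_PRESENT  — 3 lookups

Access #0 PA: 0x31976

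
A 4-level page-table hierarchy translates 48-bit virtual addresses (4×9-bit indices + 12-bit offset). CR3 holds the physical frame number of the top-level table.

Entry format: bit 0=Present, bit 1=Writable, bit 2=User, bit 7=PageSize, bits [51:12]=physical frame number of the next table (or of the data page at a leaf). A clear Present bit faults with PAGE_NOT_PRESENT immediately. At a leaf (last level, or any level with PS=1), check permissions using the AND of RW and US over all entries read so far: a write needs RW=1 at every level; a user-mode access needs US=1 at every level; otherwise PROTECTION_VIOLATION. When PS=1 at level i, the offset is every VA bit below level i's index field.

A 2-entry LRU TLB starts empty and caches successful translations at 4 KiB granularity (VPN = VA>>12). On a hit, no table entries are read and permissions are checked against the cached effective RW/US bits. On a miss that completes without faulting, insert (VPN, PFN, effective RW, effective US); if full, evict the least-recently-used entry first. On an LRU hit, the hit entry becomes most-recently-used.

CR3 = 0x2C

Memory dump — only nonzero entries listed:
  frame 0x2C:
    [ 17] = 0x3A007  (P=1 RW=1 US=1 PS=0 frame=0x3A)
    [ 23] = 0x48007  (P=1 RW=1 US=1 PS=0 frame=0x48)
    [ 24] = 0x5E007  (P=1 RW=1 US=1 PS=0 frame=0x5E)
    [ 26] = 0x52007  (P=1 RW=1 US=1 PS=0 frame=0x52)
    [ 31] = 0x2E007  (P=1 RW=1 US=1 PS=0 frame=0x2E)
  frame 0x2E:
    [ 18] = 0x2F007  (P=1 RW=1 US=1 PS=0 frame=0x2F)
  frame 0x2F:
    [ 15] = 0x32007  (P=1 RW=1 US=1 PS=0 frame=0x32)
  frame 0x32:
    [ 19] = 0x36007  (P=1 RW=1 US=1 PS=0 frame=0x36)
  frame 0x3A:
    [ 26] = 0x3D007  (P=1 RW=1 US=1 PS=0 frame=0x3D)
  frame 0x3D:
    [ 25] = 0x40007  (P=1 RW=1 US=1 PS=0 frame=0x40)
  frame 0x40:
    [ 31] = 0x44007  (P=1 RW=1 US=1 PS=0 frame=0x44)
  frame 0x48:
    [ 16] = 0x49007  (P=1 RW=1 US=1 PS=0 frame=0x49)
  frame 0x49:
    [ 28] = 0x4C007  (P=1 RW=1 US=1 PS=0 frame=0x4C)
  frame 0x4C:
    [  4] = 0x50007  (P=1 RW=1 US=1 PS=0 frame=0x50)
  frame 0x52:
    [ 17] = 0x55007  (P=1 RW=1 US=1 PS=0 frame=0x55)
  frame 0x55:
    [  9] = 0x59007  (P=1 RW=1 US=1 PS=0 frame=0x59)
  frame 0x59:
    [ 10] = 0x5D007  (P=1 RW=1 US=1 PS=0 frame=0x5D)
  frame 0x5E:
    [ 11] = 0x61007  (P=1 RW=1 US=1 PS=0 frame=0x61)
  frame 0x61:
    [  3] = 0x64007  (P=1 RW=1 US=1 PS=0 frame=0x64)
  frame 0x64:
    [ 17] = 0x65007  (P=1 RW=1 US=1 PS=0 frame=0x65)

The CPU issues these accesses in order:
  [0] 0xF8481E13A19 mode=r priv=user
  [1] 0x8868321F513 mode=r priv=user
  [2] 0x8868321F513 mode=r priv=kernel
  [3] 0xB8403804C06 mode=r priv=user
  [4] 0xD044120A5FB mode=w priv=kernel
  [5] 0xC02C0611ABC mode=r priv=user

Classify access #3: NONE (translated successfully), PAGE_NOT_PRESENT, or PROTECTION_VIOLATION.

Walk each access:
#0 VA=0xF8481E13A19 (r,user):
  L0: frame=0x2C idx=31 entry=0x2E007 [P=1 RW=1 US=1 PS=0]
  L1: frame=0x2E idx=18 entry=0x2F007 [P=1 RW=1 US=1 PS=0]
  L2: frame=0x2F idx=15 entry=0x32007 [P=1 RW=1 US=1 PS=0]
  L3: frame=0x32 idx=19 entry=0x36007 [P=1 RW=1 US=1 PS=0]
  ✓ 0x36A19  — 4 lookups
#1 VA=0x8868321F513 (r,user):
  L0: frame=0x2C idx=17 entry=0x3A007 [P=1 RW=1 US=1 PS=0]
  L1: frame=0x3A idx=26 entry=0x3D007 [P=1 RW=1 US=1 PS=0]
  L2: frame=0x3D idx=25 entry=0x40007 [P=1 RW=1 US=1 PS=0]
  L3: frame=0x40 idx=31 entry=0x44007 [P=1 RW=1 US=1 PS=0]
  ✓ 0x44513  — 4 lookups
#2 VA=0x8868321F513 (r,kernel):
  TLB hit vpn=0x8868321F → PA=0x44513
#3 VA=0xB8403804C06 (r,user):
  L0: frame=0x2C idx=23 entry=0x48007 [P=1 RW=1 US=1 PS=0]
  L1: frame=0x48 idx=16 entry=0x49007 [P=1 RW=1 US=1 PS=0]
  L2: frame=0x49 idx=28 entry=0x4C007 [P=1 RW=1 US=1 PS=0]
  L3: frame=0x4C idx=4 entry=0x50007 [P=1 RW=1 US=1 PS=0]
  ✓ 0x50C06  — 4 lookups
#4 VA=0xD044120A5FB (w,kernel):
  L0: frame=0x2C idx=26 entry=0x52007 [P=1 RW=1 US=1 PS=0]
  L1: frame=0x52 idx=17 entry=0x55007 [P=1 RW=1 US=1 PS=0]
  L2: frame=0x55 idx=9 entry=0x59007 [P=1 RW=1 US=1 PS=0]
  L3: frame=0x59 idx=10 entry=0x5D007 [P=1 RW=1 US=1 PS=0]
  ✓ 0x5D5FB  — 4 lookups
#5 VA=0xC02C0611ABC (r,user):
  L0: frame=0x2C idx=24 entry=0x5E007 [P=1 RW=1 US=1 PS=0]
  L1: frame=0x5E idx=11 entry=0x61007 [P=1 RW=1 US=1 PS=0]
  L2: frame=0x61 idx=3 entry=0x64007 [P=1 RW=1 US=1 PS=0]
  L3: frame=0x64 idx=17 entry=0x65007 [P=1 RW=1 US=1 PS=0]
  ✓ 0x65ABC  — 4 lookups

Access #3 fault: NONE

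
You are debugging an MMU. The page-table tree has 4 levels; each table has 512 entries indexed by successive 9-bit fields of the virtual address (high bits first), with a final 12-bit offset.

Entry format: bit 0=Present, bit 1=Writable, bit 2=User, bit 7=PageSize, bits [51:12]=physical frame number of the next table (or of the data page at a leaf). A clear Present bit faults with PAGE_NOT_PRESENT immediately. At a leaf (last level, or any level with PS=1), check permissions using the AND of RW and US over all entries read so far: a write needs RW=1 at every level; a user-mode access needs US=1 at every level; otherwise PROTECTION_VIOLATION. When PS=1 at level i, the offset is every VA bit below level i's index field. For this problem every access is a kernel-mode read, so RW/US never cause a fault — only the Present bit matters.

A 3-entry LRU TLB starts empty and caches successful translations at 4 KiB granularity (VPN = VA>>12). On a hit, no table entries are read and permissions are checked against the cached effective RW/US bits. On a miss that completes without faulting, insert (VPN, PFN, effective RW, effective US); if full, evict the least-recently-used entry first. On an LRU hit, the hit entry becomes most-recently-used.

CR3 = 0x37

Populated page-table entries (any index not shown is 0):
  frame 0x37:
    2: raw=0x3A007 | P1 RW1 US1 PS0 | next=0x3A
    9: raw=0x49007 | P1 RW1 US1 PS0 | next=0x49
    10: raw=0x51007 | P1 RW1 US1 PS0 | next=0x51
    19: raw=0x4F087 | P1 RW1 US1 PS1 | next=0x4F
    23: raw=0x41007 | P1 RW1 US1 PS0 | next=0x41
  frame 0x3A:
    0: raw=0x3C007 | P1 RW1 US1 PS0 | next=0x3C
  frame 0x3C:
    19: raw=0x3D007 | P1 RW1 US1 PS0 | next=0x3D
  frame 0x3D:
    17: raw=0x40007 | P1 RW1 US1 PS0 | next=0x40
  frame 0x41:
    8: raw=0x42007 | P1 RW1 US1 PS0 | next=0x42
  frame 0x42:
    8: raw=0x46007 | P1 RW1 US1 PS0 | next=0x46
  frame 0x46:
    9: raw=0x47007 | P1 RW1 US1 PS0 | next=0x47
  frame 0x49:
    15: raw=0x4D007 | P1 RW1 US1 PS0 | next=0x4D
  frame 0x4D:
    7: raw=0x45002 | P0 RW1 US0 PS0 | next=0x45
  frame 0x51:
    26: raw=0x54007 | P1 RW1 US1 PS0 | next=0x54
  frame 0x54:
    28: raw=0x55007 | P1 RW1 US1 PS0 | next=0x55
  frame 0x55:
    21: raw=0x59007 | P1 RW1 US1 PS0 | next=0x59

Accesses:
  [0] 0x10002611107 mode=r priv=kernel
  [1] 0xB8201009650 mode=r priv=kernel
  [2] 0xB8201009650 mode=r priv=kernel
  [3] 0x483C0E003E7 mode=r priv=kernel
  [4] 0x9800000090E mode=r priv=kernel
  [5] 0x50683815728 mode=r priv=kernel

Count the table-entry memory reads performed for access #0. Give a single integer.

Trace:
#0 VA=0x10002611107 (r,kernel):
  lvl0: tbl 0x37, slot 2 ⇒ 0x3A007 (P1/RW1/US1/PS0)
  lvl1: tbl 0x3A, slot 0 ⇒ 0x3C007 (P1/RW1/US1/PS0)
  lvl2: tbl 0x3C, slot 19 ⇒ 0x3D007 (P1/RW1/US1/PS0)
  lvl3: tbl 0x3D, slot 17 ⇒ 0x40007 (P1/RW1/US1/PS0)
  ⇒ phys 0x40107  [4 reads]
#1 VA=0xB8201009650 (r,kernel):
  lvl0: tbl 0x37, slot 23 ⇒ 0x41007 (P1/RW1/US1/PS0)
  lvl1: tbl 0x41, slot 8 ⇒ 0x42007 (P1/RW1/US1/PS0)
  lvl2: tbl 0x42, slot 8 ⇒ 0x46007 (P1/RW1/US1/PS0)
  lvl3: tbl 0x46, slot 9 ⇒ 0x47007 (P1/RW1/US1/PS0)
  ⇒ phys 0x47650  [4 reads]
#2 VA=0xB8201009650 (r,kernel):
  TLB hit vpn=0xB8201009 → PA=0x47650
#3 VA=0x483C0E003E7 (r,kernel):
  lvl0: tbl 0x37, slot 9 ⇒ 0x49007 (P1/RW1/US1/PS0)
  lvl1: tbl 0x49, slot 15 ⇒ 0x4D007 (P1/RW1/US1/PS0)
  lvl2: tbl 0x4D, slot 7 ⇒ 0x45002 (P0/RW1/US0/PS0)
  ✗ PAGE_NOT_PRESENT  [3 reads]
#4 VA=0x9800000090E (r,kernel):
  lvl0: tbl 0x37, slot 19 ⇒ 0x4F087 (P1/RW1/US1/PS1)
  ⇒ phys 0x4F90E (huge @L0)  [1 reads]
#5 VA=0x50683815728 (r,kernel):
  lvl0: tbl 0x37, slot 10 ⇒ 0x51007 (P1/RW1/US1/PS0)
  lvl1: tbl 0x51, slot 26 ⇒ 0x54007 (P1/RW1/US1/PS0)
  lvl2: tbl 0x54, slot 28 ⇒ 0x55007 (P1/RW1/US1/PS0)
  lvl3: tbl 0x55, slot 21 ⇒ 0x59007 (P1/RW1/US1/PS0)
  ⇒ phys 0x59728  [4 reads]

Entries read for #0: 4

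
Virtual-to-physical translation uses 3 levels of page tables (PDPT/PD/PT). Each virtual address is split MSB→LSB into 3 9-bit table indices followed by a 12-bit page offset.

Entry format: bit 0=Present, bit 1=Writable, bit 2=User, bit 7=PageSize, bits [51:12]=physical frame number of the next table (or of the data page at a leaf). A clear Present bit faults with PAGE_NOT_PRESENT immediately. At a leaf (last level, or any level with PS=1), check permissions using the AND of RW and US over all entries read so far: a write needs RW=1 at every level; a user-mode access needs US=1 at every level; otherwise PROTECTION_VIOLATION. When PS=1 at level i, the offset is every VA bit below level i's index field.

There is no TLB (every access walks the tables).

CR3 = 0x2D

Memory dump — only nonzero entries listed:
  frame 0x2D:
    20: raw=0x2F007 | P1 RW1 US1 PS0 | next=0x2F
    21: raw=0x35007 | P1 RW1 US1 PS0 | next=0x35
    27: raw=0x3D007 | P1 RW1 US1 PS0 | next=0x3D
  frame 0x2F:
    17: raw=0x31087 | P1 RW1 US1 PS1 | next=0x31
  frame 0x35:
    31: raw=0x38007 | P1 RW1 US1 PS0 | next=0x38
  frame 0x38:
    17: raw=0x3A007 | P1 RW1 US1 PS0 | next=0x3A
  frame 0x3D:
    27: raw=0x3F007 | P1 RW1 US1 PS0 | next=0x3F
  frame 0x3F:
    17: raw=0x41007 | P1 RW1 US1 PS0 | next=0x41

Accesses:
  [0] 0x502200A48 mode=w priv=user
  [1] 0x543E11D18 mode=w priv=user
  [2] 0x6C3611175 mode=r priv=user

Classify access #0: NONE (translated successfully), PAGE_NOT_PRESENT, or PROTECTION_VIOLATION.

Walk each access:
#0 VA=0x502200A48 (w,user):
  L0 @0x2D[20] → 0x2F007  P=1,RW=1,US=1,PS=0
  L1 @0x2F[17] → 0x31087  P=1,RW=1,US=1,PS=1
  ⇒ phys 0x31A48 (huge @L1)  [2 reads]
#1 VA=0x543E11D18 (w,user):
  L0 @0x2D[21] → 0x35007  P=1,RW=1,US=1,PS=0
  L1 @0x35[31] → 0x38007  P=1,RW=1,US=1,PS=0
  L2 @0x38[17] → 0x3A007  P=1,RW=1,US=1,PS=0
  ⇒ phys 0x3AD18  [3 reads]
#2 VA=0x6C3611175 (r,user):
  L0 @0x2D[27] → 0x3D007  P=1,RW=1,US=1,PS=0
  L1 @0x3D[27] → 0x3F007  P=1,RW=1,US=1,PS=0
  L2 @0x3F[17] → 0x41007  P=1,RW=1,US=1,PS=0
  ⇒ phys 0x41175  [3 reads]

Access #0 fault: NONE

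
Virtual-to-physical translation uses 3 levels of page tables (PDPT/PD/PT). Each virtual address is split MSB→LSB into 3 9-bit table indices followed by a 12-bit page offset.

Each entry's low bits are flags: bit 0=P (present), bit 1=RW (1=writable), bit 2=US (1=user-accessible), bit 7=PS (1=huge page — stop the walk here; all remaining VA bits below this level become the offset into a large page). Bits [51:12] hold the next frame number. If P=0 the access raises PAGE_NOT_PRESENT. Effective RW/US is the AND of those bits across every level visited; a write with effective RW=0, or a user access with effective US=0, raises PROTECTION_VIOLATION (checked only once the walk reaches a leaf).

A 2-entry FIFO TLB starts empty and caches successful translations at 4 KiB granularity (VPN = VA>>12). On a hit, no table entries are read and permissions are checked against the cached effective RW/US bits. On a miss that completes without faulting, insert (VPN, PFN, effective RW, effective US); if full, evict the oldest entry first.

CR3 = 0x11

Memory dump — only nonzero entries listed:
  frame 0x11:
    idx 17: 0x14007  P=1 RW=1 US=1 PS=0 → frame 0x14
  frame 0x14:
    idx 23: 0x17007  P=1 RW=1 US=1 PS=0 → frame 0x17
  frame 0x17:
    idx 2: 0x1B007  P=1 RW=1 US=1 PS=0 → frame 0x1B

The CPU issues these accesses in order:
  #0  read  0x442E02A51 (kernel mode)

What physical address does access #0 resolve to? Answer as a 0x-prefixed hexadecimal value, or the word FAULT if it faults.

Trace:
#0 VA=0x442E02A51 (r,kernel):
  [0] read 0x11 idx=17: raw=0x14007 flags P=1 W=1 U=1 S=0
  [1] read 0x14 idx=23: raw=0x17007 flags P=1 W=1 U=1 S=0
  [2] read 0x17 idx=2: raw=0x1B007 flags P=1 W=1 U=1 S=0
  ✓ 0x1BA51  — 3 lookups

Access #0 PA: 0x1BA51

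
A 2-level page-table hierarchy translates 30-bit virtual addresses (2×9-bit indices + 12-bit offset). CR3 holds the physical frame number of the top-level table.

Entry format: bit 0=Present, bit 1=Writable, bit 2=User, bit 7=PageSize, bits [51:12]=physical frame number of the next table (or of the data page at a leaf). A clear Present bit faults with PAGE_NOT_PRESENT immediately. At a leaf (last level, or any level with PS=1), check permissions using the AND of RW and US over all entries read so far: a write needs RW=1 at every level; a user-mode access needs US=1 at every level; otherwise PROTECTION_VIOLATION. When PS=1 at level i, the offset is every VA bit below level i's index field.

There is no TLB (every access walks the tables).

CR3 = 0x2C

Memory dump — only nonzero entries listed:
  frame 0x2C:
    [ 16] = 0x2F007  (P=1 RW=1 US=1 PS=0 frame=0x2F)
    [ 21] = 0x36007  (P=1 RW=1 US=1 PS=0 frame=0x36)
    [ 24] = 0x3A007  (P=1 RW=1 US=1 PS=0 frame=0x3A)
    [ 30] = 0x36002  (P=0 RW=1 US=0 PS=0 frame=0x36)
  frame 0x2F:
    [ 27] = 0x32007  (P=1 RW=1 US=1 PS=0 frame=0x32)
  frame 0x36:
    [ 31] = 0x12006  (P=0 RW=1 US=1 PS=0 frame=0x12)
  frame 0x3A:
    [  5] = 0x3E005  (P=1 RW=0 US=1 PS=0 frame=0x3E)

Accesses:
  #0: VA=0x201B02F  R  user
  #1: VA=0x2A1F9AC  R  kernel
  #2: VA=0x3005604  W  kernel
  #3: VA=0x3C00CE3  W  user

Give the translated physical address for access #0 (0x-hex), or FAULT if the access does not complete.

Walk each access:
#0 VA=0x201B02F (r,user):
  [0] read 0x2C idx=16: raw=0x2F007 flags P=1 W=1 U=1 S=0
  [1] read 0x2F idx=27: raw=0x32007 flags P=1 W=1 U=1 S=0
  ⇒ phys 0x3202F  [2 reads]
#1 VA=0x2A1F9AC (r,kernel):
  [0] read 0x2C idx=21: raw=0x36007 flags P=1 W=1 U=1 S=0
  [1] read 0x36 idx=31: raw=0x12006 flags P=0 W=1 U=1 S=0
  ✗ PAGE_NOT_PRESENT  [2 reads]
#2 VA=0x3005604 (w,kernel):
  [0] read 0x2C idx=24: raw=0x3A007 flags P=1 W=1 U=1 S=0
  [1] read 0x3A idx=5: raw=0x3E005 flags P=1 W=0 U=1 S=0
  ✗ PROTECTION_VIOLATION  [2 reads]
#3 VA=0x3C00CE3 (w,user):
  [0] read 0x2C idx=30: raw=0x36002 flags P=0 W=1 U=0 S=0
  ✗ PAGE_NOT_PRESENT  [1 reads]

Access #0 PA: 0x3202F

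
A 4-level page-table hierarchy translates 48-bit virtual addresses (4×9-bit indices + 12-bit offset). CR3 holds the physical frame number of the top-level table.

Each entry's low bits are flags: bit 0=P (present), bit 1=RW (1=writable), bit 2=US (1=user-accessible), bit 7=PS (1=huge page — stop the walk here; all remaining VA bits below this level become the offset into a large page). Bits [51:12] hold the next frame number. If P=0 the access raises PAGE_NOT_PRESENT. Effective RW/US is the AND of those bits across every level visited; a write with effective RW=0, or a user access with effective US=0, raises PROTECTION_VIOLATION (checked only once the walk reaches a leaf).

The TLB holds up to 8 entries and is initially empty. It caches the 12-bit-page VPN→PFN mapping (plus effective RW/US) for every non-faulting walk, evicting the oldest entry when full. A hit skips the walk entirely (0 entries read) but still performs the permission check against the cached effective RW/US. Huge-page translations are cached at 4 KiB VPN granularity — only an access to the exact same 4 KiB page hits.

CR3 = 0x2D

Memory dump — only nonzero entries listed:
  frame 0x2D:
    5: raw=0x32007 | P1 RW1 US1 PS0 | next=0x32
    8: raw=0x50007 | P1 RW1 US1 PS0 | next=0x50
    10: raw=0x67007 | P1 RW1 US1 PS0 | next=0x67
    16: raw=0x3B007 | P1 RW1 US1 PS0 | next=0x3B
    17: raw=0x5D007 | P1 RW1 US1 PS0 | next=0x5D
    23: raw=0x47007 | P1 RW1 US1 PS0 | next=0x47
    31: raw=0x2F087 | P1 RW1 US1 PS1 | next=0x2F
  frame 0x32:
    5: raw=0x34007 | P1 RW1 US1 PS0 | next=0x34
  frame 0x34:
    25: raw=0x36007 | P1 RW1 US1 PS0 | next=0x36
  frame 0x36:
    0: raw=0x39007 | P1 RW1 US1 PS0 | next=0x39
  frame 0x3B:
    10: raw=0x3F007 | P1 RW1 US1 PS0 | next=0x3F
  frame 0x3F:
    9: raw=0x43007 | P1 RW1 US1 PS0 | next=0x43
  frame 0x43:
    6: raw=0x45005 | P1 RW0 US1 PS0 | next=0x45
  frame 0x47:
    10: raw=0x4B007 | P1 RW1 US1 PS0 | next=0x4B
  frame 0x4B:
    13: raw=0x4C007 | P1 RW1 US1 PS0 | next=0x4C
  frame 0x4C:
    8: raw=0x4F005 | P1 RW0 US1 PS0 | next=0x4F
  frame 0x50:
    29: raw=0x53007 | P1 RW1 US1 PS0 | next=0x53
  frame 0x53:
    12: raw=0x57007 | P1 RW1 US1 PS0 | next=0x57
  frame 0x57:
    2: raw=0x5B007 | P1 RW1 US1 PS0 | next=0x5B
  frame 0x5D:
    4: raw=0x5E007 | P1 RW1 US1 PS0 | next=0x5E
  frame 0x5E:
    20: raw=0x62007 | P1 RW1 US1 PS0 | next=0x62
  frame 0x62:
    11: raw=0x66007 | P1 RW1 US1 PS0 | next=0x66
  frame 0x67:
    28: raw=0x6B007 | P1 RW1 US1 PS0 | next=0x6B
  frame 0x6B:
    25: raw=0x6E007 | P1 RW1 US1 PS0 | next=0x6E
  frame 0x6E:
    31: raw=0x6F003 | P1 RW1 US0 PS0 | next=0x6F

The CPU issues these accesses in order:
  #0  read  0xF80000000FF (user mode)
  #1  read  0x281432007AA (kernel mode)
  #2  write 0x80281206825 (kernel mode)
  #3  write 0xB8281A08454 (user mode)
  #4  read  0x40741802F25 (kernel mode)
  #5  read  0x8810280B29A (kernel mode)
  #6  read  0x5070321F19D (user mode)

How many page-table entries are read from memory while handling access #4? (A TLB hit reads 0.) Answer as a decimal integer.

Walk each access:
#0 VA=0xF80000000FF (r,user):
  L0: frame=0x2D idx=31 entry=0x2F087 [P=1 RW=1 US=1 PS=1]
  ⇒ phys 0x2F0FF (huge @L0)  [1 reads]
#1 VA=0x281432007AA (r,kernel):
  L0: frame=0x2D idx=5 entry=0x32007 [P=1 RW=1 US=1 PS=0]
  L1: frame=0x32 idx=5 entry=0x34007 [P=1 RW=1 US=1 PS=0]
  L2: frame=0x34 idx=25 entry=0x36007 [P=1 RW=1 US=1 PS=0]
  L3: frame=0x36 idx=0 entry=0x39007 [P=1 RW=1 US=1 PS=0]
  ⇒ phys 0x397AA  [4 reads]
#2 VA=0x80281206825 (w,kernel):
  L0: frame=0x2D idx=16 entry=0x3B007 [P=1 RW=1 US=1 PS=0]
  L1: frame=0x3B idx=10 entry=0x3F007 [P=1 RW=1 US=1 PS=0]
  L2: frame=0x3F idx=9 entry=0x43007 [P=1 RW=1 US=1 PS=0]
  L3: frame=0x43 idx=6 entry=0x45005 [P=1 RW=0 US=1 PS=0]
  ✗ PROTECTION_VIOLATION  [4 reads]
#3 VA=0xB8281A08454 (w,user):
  L0: frame=0x2D idx=23 entry=0x47007 [P=1 RW=1 US=1 PS=0]
  L1: frame=0x47 idx=10 entry=0x4B007 [P=1 RW=1 US=1 PS=0]
  L2: frame=0x4B idx=13 entry=0x4C007 [P=1 RW=1 US=1 PS=0]
  L3: frame=0x4C idx=8 entry=0x4F005 [P=1 RW=0 US=1 PS=0]
  ✗ PROTECTION_VIOLATION  [4 reads]
#4 VA=0x40741802F25 (r,kernel):
  L0: frame=0x2D idx=8 entry=0x50007 [P=1 RW=1 US=1 PS=0]
  L1: frame=0x50 idx=29 entry=0x53007 [P=1 RW=1 US=1 PS=0]
  L2: frame=0x53 idx=12 entry=0x57007 [P=1 RW=1 US=1 PS=0]
  L3: frame=0x57 idx=2 entry=0x5B007 [P=1 RW=1 US=1 PS=0]
  ⇒ phys 0x5BF25  [4 reads]
#5 VA=0x8810280B29A (r,kernel):
  L0: frame=0x2D idx=17 entry=0x5D007 [P=1 RW=1 US=1 PS=0]
  L1: frame=0x5D idx=4 entry=0x5E007 [P=1 RW=1 US=1 PS=0]
  L2: frame=0x5E idx=20 entry=0x62007 [P=1 RW=1 US=1 PS=0]
  L3: frame=0x62 idx=11 entry=0x66007 [P=1 RW=1 US=1 PS=0]
  ⇒ phys 0x6629A  [4 reads]
#6 VA=0x5070321F19D (r,user):
  L0: frame=0x2D idx=10 entry=0x67007 [P=1 RW=1 US=1 PS=0]
  L1: frame=0x67 idx=28 entry=0x6B007 [P=1 RW=1 US=1 PS=0]
  L2: frame=0x6B idx=25 entry=0x6E007 [P=1 RW=1 US=1 PS=0]
  L3: frame=0x6E idx=31 entry=0x6F003 [P=1 RW=1 US=0 PS=0]
  ✗ PROTECTION_VIOLATION  [4 reads]

Entries read for #4: 4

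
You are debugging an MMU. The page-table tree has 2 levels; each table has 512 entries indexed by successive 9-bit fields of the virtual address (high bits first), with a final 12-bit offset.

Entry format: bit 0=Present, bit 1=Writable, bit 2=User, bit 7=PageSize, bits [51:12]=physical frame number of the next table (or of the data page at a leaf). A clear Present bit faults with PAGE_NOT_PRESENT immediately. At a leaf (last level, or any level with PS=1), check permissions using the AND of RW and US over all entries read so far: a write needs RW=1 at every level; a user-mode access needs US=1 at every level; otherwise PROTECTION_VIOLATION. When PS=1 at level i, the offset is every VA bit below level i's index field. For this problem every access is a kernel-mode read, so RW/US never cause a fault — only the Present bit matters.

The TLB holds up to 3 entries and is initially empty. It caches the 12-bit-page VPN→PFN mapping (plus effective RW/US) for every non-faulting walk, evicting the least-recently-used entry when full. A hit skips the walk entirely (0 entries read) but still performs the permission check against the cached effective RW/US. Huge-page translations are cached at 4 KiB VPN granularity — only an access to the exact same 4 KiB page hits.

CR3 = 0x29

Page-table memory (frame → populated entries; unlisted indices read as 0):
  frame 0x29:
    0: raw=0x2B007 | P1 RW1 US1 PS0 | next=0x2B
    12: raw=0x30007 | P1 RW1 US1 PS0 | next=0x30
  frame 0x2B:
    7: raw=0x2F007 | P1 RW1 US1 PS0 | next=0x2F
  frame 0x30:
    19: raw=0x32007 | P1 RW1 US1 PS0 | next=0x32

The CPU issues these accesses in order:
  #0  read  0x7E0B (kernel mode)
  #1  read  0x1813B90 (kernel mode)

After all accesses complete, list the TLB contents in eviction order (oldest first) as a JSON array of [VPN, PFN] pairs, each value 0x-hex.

Walk each access:
#0 VA=0x7E0B (r,kernel):
  lvl0: tbl 0x29, slot 0 ⇒ 0x2B007 (P1/RW1/US1/PS0)
  lvl1: tbl 0x2B, slot 7 ⇒ 0x2F007 (P1/RW1/US1/PS0)
  → PA=0x2FE0B  (2 entries read)
#1 VA=0x1813B90 (r,kernel):
  lvl0: tbl 0x29, slot 12 ⇒ 0x30007 (P1/RW1/US1/PS0)
  lvl1: tbl 0x30, slot 19 ⇒ 0x32007 (P1/RW1/US1/PS0)
  → PA=0x32B90  (2 entries read)

TLB: [["0x7", "0x2F"], ["0x1813", "0x32"]]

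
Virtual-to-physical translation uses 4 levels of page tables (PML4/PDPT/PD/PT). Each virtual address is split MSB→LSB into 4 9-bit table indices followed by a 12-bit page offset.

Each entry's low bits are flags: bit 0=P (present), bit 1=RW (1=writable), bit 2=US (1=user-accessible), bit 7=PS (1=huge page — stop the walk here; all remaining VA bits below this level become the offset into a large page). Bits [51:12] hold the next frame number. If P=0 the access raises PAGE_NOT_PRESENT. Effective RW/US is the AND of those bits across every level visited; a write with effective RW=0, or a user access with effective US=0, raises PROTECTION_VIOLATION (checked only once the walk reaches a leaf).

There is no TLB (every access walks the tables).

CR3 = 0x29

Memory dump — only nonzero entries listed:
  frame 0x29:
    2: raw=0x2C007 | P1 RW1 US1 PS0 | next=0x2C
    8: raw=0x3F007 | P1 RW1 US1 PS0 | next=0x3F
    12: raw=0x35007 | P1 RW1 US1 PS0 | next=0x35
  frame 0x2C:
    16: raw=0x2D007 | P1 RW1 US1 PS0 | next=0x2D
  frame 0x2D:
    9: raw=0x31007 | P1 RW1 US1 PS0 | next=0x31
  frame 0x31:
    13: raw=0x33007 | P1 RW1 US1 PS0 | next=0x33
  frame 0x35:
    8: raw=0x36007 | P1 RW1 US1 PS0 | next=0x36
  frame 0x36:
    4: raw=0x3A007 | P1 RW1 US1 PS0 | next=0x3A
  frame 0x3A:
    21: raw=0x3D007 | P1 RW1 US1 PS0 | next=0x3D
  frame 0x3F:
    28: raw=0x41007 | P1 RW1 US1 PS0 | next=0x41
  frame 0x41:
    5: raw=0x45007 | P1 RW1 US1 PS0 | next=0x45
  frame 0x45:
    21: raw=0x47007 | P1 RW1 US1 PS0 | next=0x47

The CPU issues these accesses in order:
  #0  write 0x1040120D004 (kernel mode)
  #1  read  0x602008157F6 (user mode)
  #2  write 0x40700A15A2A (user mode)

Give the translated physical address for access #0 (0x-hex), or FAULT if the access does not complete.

Trace:
#0 VA=0x1040120D004 (w,kernel):
  L0: frame=0x29 idx=2 entry=0x2C007 [P=1 RW=1 US=1 PS=0]
  L1: frame=0x2C idx=16 entry=0x2D007 [P=1 RW=1 US=1 PS=0]
  L2: frame=0x2D idx=9 entry=0x31007 [P=1 RW=1 US=1 PS=0]
  L3: frame=0x31 idx=13 entry=0x33007 [P=1 RW=1 US=1 PS=0]
  ✓ 0x33004  — 4 lookups
#1 VA=0x602008157F6 (r,user):
  L0: frame=0x29 idx=12 entry=0x35007 [P=1 RW=1 US=1 PS=0]
  L1: frame=0x35 idx=8 entry=0x36007 [P=1 RW=1 US=1 PS=0]
  L2: frame=0x36 idx=4 entry=0x3A007 [P=1 RW=1 US=1 PS=0]
  L3: frame=0x3A idx=21 entry=0x3D007 [P=1 RW=1 US=1 PS=0]
  ✓ 0x3D7F6  — 4 lookups
#2 VA=0x40700A15A2A (w,user):
  L0: frame=0x29 idx=8 entry=0x3F007 [P=1 RW=1 US=1 PS=0]
  L1: frame=0x3F idx=28 entry=0x41007 [P=1 RW=1 US=1 PS=0]
  L2: frame=0x41 idx=5 entry=0x45007 [P=1 RW=1 US=1 PS=0]
  L3: frame=0x45 idx=21 entry=0x47007 [P=1 RW=1 US=1 PS=0]
  ✓ 0x47A2A  — 4 lookups

Access #0 PA: 0x33004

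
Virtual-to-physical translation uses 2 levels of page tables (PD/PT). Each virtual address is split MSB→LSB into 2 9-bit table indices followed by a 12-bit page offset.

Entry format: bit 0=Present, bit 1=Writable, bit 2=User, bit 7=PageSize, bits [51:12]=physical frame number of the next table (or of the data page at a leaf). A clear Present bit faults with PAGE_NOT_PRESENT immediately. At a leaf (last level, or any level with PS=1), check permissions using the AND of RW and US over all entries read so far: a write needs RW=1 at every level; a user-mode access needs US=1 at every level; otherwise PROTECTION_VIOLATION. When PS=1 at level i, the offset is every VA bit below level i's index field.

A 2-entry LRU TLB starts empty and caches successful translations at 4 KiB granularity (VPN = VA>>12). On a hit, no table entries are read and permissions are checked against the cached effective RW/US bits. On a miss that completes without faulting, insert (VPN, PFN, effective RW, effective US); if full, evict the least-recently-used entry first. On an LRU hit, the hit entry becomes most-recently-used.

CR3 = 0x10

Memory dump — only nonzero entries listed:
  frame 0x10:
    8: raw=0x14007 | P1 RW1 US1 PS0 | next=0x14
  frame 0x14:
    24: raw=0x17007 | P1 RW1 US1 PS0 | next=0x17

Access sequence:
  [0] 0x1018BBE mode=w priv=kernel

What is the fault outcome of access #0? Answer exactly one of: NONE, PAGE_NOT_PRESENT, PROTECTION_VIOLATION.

Per-access translation:
#0 VA=0x1018BBE (w,kernel):
  [0] read 0x10 idx=8: raw=0x14007 flags P=1 W=1 U=1 S=0
  [1] read 0x14 idx=24: raw=0x17007 flags P=1 W=1 U=1 S=0
  ✓ 0x17BBE  — 2 lookups

Access #0 fault: NONE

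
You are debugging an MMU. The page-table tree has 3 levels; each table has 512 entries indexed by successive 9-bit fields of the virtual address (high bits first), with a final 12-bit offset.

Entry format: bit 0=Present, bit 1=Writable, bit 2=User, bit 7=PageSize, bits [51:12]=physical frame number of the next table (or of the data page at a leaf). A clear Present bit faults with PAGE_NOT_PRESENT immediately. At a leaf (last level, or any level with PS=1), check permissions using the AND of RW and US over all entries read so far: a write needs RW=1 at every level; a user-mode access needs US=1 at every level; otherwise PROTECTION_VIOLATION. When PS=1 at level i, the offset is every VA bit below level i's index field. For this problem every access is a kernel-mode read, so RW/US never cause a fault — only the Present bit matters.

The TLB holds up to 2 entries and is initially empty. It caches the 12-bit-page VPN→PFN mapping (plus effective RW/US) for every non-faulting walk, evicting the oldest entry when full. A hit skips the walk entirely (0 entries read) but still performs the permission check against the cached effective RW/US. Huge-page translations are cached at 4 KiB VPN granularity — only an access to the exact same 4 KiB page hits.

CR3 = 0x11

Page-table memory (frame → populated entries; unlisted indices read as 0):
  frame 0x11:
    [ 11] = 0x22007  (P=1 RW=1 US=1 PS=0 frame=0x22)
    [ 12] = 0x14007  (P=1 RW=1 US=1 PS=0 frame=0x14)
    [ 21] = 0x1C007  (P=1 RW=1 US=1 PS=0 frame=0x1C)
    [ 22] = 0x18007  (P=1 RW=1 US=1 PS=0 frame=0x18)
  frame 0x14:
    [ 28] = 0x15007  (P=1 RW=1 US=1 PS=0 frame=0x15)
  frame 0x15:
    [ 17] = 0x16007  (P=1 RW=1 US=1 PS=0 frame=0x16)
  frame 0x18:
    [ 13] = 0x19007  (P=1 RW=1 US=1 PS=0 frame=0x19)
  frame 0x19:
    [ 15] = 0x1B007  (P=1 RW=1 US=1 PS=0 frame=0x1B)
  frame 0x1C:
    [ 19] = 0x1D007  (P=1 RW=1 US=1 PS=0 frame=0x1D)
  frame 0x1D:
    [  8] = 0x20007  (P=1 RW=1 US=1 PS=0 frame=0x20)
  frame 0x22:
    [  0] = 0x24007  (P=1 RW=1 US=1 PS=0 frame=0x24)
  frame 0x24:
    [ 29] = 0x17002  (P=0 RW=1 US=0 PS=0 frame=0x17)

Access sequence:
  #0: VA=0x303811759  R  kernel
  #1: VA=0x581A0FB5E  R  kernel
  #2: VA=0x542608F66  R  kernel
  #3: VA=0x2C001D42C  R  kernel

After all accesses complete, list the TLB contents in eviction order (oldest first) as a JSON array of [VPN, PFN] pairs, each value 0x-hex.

Trace:
#0 VA=0x303811759 (r,kernel):
  L0: frame=0x11 idx=12 entry=0x14007 [P=1 RW=1 US=1 PS=0]
  L1: frame=0x14 idx=28 entry=0x15007 [P=1 RW=1 US=1 PS=0]
  L2: frame=0x15 idx=17 entry=0x16007 [P=1 RW=1 US=1 PS=0]
  ⇒ phys 0x16759  [3 reads]
#1 VA=0x581A0FB5E (r,kernel):
  L0: frame=0x11 idx=22 entry=0x18007 [P=1 RW=1 US=1 PS=0]
  L1: frame=0x18 idx=13 entry=0x19007 [P=1 RW=1 US=1 PS=0]
  L2: frame=0x19 idx=15 entry=0x1B007 [P=1 RW=1 US=1 PS=0]
  ⇒ phys 0x1BB5E  [3 reads]
#2 VA=0x542608F66 (r,kernel):
  L0: frame=0x11 idx=21 entry=0x1C007 [P=1 RW=1 US=1 PS=0]
  L1: frame=0x1C idx=19 entry=0x1D007 [P=1 RW=1 US=1 PS=0]
  L2: frame=0x1D idx=8 entry=0x20007 [P=1 RW=1 US=1 PS=0]
  ⇒ phys 0x20F66  [3 reads]
#3 VA=0x2C001D42C (r,kernel):
  L0: frame=0x11 idx=11 entry=0x22007 [P=1 RW=1 US=1 PS=0]
  L1: frame=0x22 idx=0 entry=0x24007 [P=1 RW=1 US=1 PS=0]
  L2: frame=0x24 idx=29 entry=0x17002 [P=0 RW=1 US=0 PS=0]
  → PAGE_NOT_PRESENT  (3 entries read)

TLB: [["0x581A0F", "0x1B"], ["0x542608", "0x20"]]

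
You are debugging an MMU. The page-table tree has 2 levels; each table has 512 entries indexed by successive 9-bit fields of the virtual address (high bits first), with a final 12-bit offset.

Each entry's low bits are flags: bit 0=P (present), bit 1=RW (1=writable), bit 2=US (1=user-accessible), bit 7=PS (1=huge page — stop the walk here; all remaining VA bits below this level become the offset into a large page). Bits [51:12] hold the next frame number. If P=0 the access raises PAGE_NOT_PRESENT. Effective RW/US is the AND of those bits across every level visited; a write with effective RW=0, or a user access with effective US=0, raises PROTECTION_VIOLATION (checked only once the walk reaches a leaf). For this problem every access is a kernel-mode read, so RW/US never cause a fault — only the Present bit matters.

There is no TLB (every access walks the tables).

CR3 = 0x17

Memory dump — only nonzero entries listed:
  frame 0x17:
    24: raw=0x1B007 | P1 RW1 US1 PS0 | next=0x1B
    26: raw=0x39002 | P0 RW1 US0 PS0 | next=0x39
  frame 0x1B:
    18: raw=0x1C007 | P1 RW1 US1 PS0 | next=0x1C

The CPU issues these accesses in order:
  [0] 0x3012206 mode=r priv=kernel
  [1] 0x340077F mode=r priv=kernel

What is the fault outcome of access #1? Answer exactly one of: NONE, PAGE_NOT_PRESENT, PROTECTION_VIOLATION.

Walk each access:
#0 VA=0x3012206 (r,kernel):
  L0 @0x17[24] → 0x1B007  P=1,RW=1,US=1,PS=0
  L1 @0x1B[18] → 0x1C007  P=1,RW=1,US=1,PS=0
  ✓ 0x1C206  — 2 lookups
#1 VA=0x340077F (r,kernel):
  L0 @0x17[26] → 0x39002  P=0,RW=1,US=0,PS=0
  ✗ PAGE_NOT_PRESENT  [1 reads]

Access #1 fault: PAGE_NOT_PRESENT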